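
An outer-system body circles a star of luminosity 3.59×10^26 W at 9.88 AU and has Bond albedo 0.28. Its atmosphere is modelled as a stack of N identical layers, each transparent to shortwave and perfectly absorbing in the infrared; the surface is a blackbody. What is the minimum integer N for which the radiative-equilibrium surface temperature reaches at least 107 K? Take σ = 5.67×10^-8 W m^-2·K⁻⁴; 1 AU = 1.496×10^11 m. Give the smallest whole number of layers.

3

d = 9.88 × 1.496×10^11 m = 1.478×10^12 m.
S = L/(4πd²) = 13.08 W m^-2.
OLR = S(1−α)/4 = 2.354 W m^-2; the top layer radiates at T_e = 80.27 K.
T_s = (N+1)^(1/4)·T_e ≥ 107 K requires N+1 ≥ (T_s/T_e)⁴ = (107/80.27)⁴ = 3.157.
Rounding up, N = 3.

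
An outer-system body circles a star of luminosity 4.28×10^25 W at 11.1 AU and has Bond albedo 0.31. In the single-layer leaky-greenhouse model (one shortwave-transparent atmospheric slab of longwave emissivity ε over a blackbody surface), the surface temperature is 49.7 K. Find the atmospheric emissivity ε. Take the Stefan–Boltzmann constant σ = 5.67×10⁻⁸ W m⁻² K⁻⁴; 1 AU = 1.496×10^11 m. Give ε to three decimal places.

0.768

Orbital distance: d = 11.1 AU = 1.661×10^12 m.
S = L/(4πd²) = 1.235 W m⁻².
First, T_e = [1.235·(1−0.31)/(4σ)]^(1/4) = 44.03 K.
T_s⁴ = T_e⁴·2/(2−ε) → ε = 2 − 2(T_e/T_s)⁴ = 2 − 2·(44.03/49.7)⁴ = 0.7682.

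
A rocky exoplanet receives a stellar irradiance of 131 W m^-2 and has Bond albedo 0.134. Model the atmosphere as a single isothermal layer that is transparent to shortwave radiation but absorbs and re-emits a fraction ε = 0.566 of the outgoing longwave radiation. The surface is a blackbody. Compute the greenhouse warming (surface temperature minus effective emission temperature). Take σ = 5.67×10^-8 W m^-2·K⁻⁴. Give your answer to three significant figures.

At the top of the atmosphere, σT_e⁴ = S(1−α)/4 = 28.36 W m^-2, giving T_e = 149.6 K.
The surface balance (absorbed SW + ε·downward IR = σT_s⁴) with T_a⁴ = T_s⁴/2 reduces to T_s = T_e·[2/(2−ε)]^¼ = 162.5 K.
Greenhouse warming: T_s − T_e = 12.97 K.

13.0 K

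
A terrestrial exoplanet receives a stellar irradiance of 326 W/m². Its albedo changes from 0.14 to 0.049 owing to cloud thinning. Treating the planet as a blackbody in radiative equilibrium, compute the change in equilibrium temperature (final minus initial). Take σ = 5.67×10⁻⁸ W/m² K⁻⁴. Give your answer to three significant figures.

4.77 K

With α = 0.14, T₁ = 187.5 K.
After:  T₂ = [326.0·0.951/(4σ)]^(1/4) = 192.3 K.
Change: 192.3 − 187.5 = 4.775 K.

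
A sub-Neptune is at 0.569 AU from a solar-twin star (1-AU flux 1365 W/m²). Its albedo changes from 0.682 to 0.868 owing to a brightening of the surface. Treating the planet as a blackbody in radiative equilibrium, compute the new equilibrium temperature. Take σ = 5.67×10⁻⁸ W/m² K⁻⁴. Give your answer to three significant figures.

223 K

Irradiance scales as 1/d², so S = 1365 W/m² × (1/0.569)² = 4216 W/m².
With the new albedo, S(1−α₂)/4 = 139.1 W/m², so T₂ = 222.6 K.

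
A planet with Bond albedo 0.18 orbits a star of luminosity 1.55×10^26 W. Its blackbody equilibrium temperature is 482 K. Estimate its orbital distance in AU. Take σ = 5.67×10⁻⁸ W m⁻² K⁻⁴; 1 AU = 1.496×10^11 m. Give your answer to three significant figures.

0.192 AU

Energy balance gives S = 4σT⁴/(1−α) = 14930 W m⁻².
S = L/(4πd²) → d = √(L/4πS) = √(1.55×10^26/(4π·14930)) = 2.874×10^10 m = 0.1921 AU.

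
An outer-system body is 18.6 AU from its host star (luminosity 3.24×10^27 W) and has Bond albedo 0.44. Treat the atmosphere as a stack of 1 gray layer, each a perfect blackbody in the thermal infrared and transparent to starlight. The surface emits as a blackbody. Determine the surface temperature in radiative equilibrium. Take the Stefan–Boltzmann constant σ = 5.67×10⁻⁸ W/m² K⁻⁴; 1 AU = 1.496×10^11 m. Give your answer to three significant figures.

d = 18.6 × 1.496×10^11 m = 2.783×10^12 m.
Flux at the orbit: S = L/(4πd²) = 3.24×10^27/(4π·(2.78×10^12)²) = 33.30 W/m².
The effective emission temperature is T_e = [S(1−α)/(4σ)]^¼ = 95.22 K.
Layer-by-layer balance gives σT_s⁴ = (N+1)σT_e⁴, so T_s = 2^¼·95.22 = 113.2 K.

113 K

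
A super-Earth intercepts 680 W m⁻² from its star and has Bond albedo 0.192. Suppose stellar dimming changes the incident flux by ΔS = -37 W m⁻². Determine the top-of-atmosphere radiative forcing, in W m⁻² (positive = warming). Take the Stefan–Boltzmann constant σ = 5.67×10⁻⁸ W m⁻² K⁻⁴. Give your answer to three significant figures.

-7.47 W m⁻²

Only a fraction (1−α) is absorbed and it's spread over 4πR², so ΔF = (1−α)ΔS/4 = -7.474 W m⁻².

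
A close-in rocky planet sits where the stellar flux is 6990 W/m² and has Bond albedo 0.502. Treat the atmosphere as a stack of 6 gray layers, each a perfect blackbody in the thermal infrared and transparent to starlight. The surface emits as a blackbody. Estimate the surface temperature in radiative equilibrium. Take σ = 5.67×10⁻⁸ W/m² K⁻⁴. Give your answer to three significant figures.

573 K

Top-of-atmosphere balance: σT_e⁴ = S(1−α)/4 = 870.3 W/m² → T_e = 352.0 K.
Layer-by-layer balance gives σT_s⁴ = (N+1)σT_e⁴, so T_s = 7^¼·352.0 = 572.5 K.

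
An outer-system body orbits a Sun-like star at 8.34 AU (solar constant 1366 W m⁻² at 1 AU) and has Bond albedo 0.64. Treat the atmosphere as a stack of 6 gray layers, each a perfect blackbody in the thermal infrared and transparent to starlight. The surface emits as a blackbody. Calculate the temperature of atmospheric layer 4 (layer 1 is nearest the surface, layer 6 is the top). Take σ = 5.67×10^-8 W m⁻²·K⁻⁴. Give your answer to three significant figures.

98.3 K

By the inverse-square law, S = 1366/8.34² = 19.64 W m⁻².
Top-of-atmosphere balance: σT_e⁴ = S(1−α)/4 = 1.768 W m⁻² → T_e = 74.72 K.
The net upward flux σT_e⁴ is constant between every pair of levels, so T_k⁴ = (N+1−k)T_e⁴.
With k = 4: T_4 = (6+1−4)^¼·74.72 K = 98.34 K.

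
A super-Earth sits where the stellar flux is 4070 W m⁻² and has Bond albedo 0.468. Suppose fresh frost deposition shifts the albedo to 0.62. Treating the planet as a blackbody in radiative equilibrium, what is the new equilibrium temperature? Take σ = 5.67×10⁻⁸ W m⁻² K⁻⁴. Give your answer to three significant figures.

287 K

With the new albedo, S(1−α₂)/4 = 386.6 W m⁻², so T₂ = 287.4 K.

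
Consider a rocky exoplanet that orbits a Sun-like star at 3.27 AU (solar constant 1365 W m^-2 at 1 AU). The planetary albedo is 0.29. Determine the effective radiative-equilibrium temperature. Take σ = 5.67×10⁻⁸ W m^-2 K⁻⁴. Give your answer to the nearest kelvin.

By the inverse-square law, S = 1365/3.27² = 127.7 W m^-2.
Averaging over the sphere, the absorbed flux is S(1−α)/4 = 22.66 W m^-2.
Balancing against σT⁴: T = (22.66/5.67×10⁻⁸)^(1/4) = 141.4 K.

141 K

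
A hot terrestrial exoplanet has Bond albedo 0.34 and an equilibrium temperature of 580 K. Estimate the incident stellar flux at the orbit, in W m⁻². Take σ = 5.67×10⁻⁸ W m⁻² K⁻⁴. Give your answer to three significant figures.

38900 W m⁻²

From S(1−α)/4 = σT⁴: S = 4σT⁴/(1−α).
σT⁴ = 5.67×10⁻⁸·(580)⁴ = 6416 W m⁻².
S = 4·6416/0.66 = 38890 W m⁻².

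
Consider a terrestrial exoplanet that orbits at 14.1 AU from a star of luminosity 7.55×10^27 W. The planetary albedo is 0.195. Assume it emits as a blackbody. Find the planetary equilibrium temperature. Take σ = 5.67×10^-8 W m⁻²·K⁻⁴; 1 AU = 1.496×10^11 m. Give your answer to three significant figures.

Orbital distance: d = 14.1 AU = 2.109×10^12 m.
S = L/(4πd²) = 135.0 W m⁻².
The planet absorbs (1−α)S over its disc πR² and re-emits over 4πR², so the mean absorbed flux is (1−0.195)·135.0/4 = 27.18 W m⁻².
Set σT⁴ = 27.18 → T = (27.18/σ)^(1/4) = 148.0 K.

148 K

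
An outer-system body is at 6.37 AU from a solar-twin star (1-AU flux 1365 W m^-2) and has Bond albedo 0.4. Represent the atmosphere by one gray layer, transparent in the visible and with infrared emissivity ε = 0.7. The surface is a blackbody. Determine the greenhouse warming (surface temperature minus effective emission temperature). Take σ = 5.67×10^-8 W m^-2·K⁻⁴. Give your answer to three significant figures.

11.0 kelvin

Flux at the orbit: S = 1365/(6.37)² = 33.64 W m^-2.
At the top of the atmosphere, σT_e⁴ = S(1−α)/4 = 5.046 W m^-2, giving T_e = 97.13 K.
Surface balance with a leaky layer gives σT_s⁴ = σT_e⁴·2/(2−ε), so T_s = T_e·[2/(2−0.7)]^(1/4) = 108.2 K.
Greenhouse warming: T_s − T_e = 11.04 K.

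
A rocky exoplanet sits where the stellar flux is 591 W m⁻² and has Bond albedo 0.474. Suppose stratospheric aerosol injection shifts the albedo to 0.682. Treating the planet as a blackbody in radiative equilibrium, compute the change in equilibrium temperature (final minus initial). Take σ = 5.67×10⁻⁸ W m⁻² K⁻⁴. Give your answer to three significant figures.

Initial: T₁ = [S(1−0.474)/(4σ)]^(1/4) = 192.4 K.
With α = 0.682, T₂ = 169.7 K.
ΔT = T₂ − T₁ = -22.75 K.

-22.7 K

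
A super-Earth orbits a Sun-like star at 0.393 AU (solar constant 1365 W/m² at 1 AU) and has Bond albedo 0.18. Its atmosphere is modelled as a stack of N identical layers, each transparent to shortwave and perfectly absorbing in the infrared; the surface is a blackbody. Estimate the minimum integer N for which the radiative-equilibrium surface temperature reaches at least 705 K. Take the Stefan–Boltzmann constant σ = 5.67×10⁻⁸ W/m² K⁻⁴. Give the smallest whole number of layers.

7

Flux at the orbit: S = 1365/(0.393)² = 8838 W/m².
Top-of-atmosphere balance: σT_e⁴ = S(1−α)/4 = 1812 W/m² → T_e = 422.8 K.
Since T_s⁴ = (N+1)T_e⁴, we need N ≥ (T_s/T_e)⁴ − 1 = 6.731.
So N ≥ 6.731; the smallest integer is N = 7.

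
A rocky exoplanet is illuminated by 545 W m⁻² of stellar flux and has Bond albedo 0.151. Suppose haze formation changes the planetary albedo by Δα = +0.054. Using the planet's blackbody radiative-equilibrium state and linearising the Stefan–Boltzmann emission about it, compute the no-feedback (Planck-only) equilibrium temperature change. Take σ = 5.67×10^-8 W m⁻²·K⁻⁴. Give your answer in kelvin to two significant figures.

-3.4 kelvin

Reference equilibrium: T_e = [S(1−α)/(4σ)]^(1/4) = 212.5 K.
ΔF = −(S/4)Δα = −(545.0/4)×(+0.054) = -7.357 W m⁻².
Linearising σT⁴ gives d(σT⁴)/dT = 4σT_e³ = 2.177 W m⁻² per K.
So ΔT₀ = -7.357/2.177 = -3.38 K.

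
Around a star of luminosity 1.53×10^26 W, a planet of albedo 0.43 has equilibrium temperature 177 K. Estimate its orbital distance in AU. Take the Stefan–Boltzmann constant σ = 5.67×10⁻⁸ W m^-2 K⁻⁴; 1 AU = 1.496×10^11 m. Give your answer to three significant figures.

Required flux: S = 4σT⁴/(1−α) = 390.5 W m^-2.
S = L/(4πd²) → d = √(L/4πS) = √(1.53×10^26/(4π·390.5)) = 1.766×10^11 m = 1.180 AU.

1.18 AU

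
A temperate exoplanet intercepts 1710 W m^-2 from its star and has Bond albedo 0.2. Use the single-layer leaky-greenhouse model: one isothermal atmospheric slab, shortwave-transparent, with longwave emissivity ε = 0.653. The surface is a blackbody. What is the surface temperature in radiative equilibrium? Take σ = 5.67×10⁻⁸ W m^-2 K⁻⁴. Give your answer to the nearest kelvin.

308 K

The planet radiates to space at T_e = [S(1−α)/(4σ)]^(1/4) = 278.7 K.
For a single slab of emissivity ε, T_s⁴ = 2T_e⁴/(2−ε); thus T_s = 278.7·(1.485)^(1/4) = 307.6 K.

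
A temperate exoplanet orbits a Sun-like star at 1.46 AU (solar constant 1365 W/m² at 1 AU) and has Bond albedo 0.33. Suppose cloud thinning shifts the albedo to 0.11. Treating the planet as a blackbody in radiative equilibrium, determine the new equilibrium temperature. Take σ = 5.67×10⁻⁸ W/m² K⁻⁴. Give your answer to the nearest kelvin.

224 kelvin

Flux at the orbit: S = 1365/(1.46)² = 640.4 W/m².
T₂ = [S(1−α₂)/(4σ)]^(1/4) = [640.4·0.89/(4σ)]^(1/4) = 223.9 K.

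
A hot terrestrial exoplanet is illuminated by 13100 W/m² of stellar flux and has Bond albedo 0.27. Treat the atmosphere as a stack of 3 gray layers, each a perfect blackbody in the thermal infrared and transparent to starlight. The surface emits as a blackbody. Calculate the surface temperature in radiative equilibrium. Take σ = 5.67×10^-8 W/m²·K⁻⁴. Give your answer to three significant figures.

641 K

The effective emission temperature is T_e = [S(1−α)/(4σ)]^¼ = 453.1 K.
For an N-layer opaque stack, T_s⁴ = (N+1)T_e⁴, hence T_s = (4)^(1/4)×453.1 K = 640.8 K.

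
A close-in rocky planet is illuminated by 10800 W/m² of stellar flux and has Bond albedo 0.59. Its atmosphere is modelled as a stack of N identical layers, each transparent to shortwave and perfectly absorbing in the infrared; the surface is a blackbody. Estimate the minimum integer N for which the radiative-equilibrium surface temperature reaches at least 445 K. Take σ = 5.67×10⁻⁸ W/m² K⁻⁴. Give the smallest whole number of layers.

2

Top-of-atmosphere balance: σT_e⁴ = S(1−α)/4 = 1107 W/m² → T_e = 373.8 K.
Need (N+1)T_e⁴ ≥ T_s⁴, i.e. N+1 ≥ (445/373.8)⁴ = 2.009.
Rounding up, N = 2.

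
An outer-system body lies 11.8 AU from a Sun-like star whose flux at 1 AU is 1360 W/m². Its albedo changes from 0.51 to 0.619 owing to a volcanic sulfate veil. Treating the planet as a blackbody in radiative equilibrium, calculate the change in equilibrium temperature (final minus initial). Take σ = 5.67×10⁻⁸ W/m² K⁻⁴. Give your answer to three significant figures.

Irradiance scales as 1/d², so S = 1360 W/m² × (1/11.8)² = 9.767 W/m².
Initial: T₁ = [S(1−0.51)/(4σ)]^(1/4) = 67.78 K.
With α = 0.619, T₂ = 63.64 K.
ΔT = T₂ − T₁ = -4.132 K.

-4.13 kelvin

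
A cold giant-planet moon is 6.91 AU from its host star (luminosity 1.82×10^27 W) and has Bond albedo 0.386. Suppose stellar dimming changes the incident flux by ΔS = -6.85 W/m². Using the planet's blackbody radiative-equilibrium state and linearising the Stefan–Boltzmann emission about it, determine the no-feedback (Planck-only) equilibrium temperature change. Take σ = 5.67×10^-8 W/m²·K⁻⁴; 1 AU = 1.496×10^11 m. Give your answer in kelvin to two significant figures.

-1.7 K

d = 6.91 × 1.496×10^11 m = 1.034×10^12 m.
Spreading L over a sphere of radius d: S = 1.82×10^27/(4π·1.03×10^12²) = 135.5 W/m².
Reference equilibrium: T_e = [S(1−α)/(4σ)]^(1/4) = 138.4 K.
TOA radiative forcing: ΔF = (1−α)ΔS/4 = 0.614·(-6.85)/4 = -1.051 W/m².
Planck response: λ_P = 4σT_e³ = 4·5.67×10⁻⁸·(138.4)³ = 0.6013 W/m²/K.
Hence the no-feedback warming is ΔF/(4σT_e³) = -1.75 K.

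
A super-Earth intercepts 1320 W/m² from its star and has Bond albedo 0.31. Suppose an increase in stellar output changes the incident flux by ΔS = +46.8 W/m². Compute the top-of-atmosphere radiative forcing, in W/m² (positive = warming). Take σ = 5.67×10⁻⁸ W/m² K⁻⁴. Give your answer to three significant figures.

Only a fraction (1−α) is absorbed and it's spread over 4πR², so ΔF = (1−α)ΔS/4 = 8.073 W/m².

8.07 W/m²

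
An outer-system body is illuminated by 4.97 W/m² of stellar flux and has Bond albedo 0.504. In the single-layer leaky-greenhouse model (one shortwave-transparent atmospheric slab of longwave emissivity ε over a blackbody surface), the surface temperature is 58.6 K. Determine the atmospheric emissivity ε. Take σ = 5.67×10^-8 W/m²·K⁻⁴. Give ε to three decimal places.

Effective temperature: T_e = [S(1−α)/(4σ)]^(1/4) = 57.42 K.
Since (2−ε)/2 = (T_e/T_s)⁴ = 0.9217, ε = 0.1565.

0.157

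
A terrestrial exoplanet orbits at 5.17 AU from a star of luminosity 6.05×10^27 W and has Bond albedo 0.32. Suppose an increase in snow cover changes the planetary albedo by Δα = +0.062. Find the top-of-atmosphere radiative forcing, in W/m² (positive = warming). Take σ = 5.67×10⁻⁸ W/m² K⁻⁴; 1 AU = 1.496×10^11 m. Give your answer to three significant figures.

Orbital distance: d = 5.17 AU = 7.734×10^11 m.
Spreading L over a sphere of radius d: S = 6.05×10^27/(4π·7.73×10^11²) = 804.8 W/m².
TOA radiative forcing: ΔF = −S·Δα/4 = −804.8·(+0.062)/4 = -12.47 W/m².

-12.5 W/m²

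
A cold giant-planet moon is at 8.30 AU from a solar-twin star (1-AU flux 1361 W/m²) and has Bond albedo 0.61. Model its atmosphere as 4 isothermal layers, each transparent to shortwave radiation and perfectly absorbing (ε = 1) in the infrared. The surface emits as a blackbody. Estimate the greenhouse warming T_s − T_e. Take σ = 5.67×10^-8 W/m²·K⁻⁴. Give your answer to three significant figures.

37.8 K

Flux at the orbit: S = 1361/(8.30)² = 19.76 W/m².
Top-of-atmosphere balance: σT_e⁴ = S(1−α)/4 = 1.926 W/m² → T_e = 76.35 K.
Surface: T_s = (5)^¼·T_e = 114.2 K.
So the greenhouse effect raises the surface by 114.2 − 76.35 = 37.82 K.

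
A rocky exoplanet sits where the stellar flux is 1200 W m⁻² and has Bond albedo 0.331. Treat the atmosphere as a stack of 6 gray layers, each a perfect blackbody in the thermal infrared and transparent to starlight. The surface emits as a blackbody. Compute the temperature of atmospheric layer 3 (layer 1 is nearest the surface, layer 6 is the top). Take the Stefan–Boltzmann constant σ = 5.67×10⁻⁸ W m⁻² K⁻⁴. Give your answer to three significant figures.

345 K

OLR = S(1−α)/4 = 200.7 W m⁻²; the top layer radiates at T_e = 243.9 K.
In the N-layer model, layer k (counted from the surface) has T_k = (N+1−k)^(1/4)·T_e.
With k = 3: T_3 = (6+1−3)^¼·243.9 K = 344.9 K.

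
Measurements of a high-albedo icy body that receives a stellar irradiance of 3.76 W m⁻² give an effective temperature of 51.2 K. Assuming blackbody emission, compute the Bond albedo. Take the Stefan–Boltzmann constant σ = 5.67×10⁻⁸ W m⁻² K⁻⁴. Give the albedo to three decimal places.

From σT⁴ = S(1−α)/4 we invert for α: 1−α = 4σT⁴/S.
σT⁴ = 0.3896 W m⁻², so 4σT⁴ = 1.559 W m⁻².
Hence α = 1 − 1.559/3.760 = 0.5855.

0.585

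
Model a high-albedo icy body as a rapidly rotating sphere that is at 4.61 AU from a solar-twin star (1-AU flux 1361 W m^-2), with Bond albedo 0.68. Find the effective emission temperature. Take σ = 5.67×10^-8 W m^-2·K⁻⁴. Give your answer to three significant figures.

By the inverse-square law, S = 1361/4.61² = 64.04 W m^-2.
Averaging over the sphere, the absorbed flux is S(1−α)/4 = 5.123 W m^-2.
Set σT⁴ = 5.123 → T = (5.123/σ)^(1/4) = 97.50 K.

97.5 K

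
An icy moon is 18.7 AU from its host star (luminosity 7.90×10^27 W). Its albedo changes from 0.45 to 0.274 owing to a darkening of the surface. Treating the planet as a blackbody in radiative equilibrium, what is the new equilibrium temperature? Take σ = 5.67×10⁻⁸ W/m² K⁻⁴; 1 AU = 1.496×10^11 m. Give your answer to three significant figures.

127 kelvin

Orbital distance: d = 18.7 AU = 2.798×10^12 m.
Spreading L over a sphere of radius d: S = 7.90×10^27/(4π·2.80×10^12²) = 80.33 W/m².
New equilibrium: T₂ = [(1−0.274)·80.33/(4σ)]^(1/4) = 126.6 K.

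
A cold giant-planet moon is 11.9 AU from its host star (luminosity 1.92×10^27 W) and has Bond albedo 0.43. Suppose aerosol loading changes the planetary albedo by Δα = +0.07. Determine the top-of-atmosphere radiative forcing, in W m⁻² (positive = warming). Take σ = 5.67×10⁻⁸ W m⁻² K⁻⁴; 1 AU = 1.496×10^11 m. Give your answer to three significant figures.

-0.844 W m⁻²

d = 11.9 × 1.496×10^11 m = 1.780×10^12 m.
Spreading L over a sphere of radius d: S = 1.92×10^27/(4π·1.78×10^12²) = 48.21 W m⁻².
The change in absorbed flux is Δ[S(1−α)/4] = −SΔα/4 = -0.8437 W m⁻².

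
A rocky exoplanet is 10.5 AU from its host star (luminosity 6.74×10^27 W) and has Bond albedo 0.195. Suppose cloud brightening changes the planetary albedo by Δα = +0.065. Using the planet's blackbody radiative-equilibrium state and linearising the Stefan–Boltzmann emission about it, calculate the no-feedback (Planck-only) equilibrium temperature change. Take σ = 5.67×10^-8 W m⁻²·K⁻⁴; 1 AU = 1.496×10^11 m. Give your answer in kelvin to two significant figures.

-3.4 K

d = 10.5 × 1.496×10^11 m = 1.571×10^12 m.
Flux at the orbit: S = L/(4πd²) = 6.74×10^27/(4π·(1.57×10^12)²) = 217.4 W m⁻².
The baseline emission temperature is T_e = 166.7 K.
ΔF = −(S/4)Δα = −(217.4/4)×(+0.065) = -3.532 W m⁻².
Linearising σT⁴ gives d(σT⁴)/dT = 4σT_e³ = 1.050 W m⁻² per K.
So ΔT₀ = -3.532/1.050 = -3.36 K.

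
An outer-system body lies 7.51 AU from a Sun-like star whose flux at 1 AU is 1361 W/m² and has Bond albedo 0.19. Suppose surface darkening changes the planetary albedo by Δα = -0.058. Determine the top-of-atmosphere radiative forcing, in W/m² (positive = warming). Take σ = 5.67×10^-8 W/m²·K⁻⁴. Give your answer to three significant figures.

0.350 W/m²

Flux at the orbit: S = 1361/(7.51)² = 24.13 W/m².
ΔF = −(S/4)Δα = −(24.13/4)×(-0.058) = 0.3499 W/m².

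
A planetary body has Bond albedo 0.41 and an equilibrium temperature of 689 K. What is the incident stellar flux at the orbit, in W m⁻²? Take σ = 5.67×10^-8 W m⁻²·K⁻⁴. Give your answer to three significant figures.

Invert the energy balance for S: S = 4σT⁴/(1−α).
The emitted flux is σT⁴ = 12780 W m⁻².
S = 4·12780/0.59 = 86630 W m⁻².

86600 W m⁻²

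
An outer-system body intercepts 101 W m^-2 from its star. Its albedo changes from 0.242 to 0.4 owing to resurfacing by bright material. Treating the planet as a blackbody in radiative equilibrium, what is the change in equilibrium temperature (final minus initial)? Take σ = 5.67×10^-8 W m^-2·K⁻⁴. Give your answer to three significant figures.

-7.69 kelvin

Initial: T₁ = [S(1−0.242)/(4σ)]^(1/4) = 135.5 K.
Final:   T₂ = [S(1−0.4)/(4σ)]^(1/4) = 127.9 K.
Change: 127.9 − 135.5 = -7.694 K.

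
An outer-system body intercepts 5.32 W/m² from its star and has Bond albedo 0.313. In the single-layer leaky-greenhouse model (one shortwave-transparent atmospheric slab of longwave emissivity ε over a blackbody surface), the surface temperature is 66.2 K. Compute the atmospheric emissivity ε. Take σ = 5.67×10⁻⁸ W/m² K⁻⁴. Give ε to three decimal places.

0.322

Effective temperature: T_e = [S(1−α)/(4σ)]^(1/4) = 63.36 K.
T_s⁴ = T_e⁴·2/(2−ε) → ε = 2 − 2(T_e/T_s)⁴ = 2 − 2·(63.36/66.2)⁴ = 0.3219.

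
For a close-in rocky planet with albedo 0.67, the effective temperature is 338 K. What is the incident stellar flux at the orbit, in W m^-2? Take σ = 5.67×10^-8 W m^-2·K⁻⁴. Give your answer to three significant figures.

8970 W m^-2

Invert the energy balance for S: S = 4σT⁴/(1−α).
σT⁴ = 5.67×10⁻⁸·(338)⁴ = 740.0 W m^-2.
So S = 4×740.0/(1−0.67) = 8970 W m^-2.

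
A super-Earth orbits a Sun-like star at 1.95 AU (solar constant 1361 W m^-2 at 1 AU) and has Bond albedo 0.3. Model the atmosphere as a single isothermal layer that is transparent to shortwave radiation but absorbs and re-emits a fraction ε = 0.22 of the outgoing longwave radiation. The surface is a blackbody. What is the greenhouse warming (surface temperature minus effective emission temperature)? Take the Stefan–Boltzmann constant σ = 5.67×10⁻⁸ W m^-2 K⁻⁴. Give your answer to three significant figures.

Irradiance scales as 1/d², so S = 1361 W m^-2 × (1/1.95)² = 357.9 W m^-2.
Effective emission temperature (TOA balance): σT_e⁴ = S(1−α)/4 = 62.64 W m^-2 → T_e = 182.3 K.
Surface balance with a leaky layer gives σT_s⁴ = σT_e⁴·2/(2−ε), so T_s = T_e·[2/(2−0.22)]^(1/4) = 187.7 K.
The atmosphere warms the surface by 5.389 K.

5.39 kelvin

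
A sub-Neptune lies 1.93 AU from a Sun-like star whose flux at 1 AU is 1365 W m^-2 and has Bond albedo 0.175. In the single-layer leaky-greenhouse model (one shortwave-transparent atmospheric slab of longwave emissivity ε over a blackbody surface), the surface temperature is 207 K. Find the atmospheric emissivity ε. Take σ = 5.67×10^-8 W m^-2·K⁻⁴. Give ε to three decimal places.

By the inverse-square law, S = 1365/1.93² = 366.5 W m^-2.
First, T_e = [366.5·(1−0.175)/(4σ)]^(1/4) = 191.1 K.
Inverting T_s⁴ = 2T_e⁴/(2−ε): (T_e/T_s)⁴ = 0.7260, so ε = 2(1 − 0.7260) = 0.5480.

0.548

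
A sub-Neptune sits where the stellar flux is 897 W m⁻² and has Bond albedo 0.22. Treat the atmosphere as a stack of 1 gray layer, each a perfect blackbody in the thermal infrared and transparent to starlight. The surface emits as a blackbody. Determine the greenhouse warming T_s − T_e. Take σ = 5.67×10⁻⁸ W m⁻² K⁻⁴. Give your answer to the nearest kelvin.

OLR = S(1−α)/4 = 174.9 W m⁻²; the top layer radiates at T_e = 235.7 K.
Surface: T_s = (2)^¼·T_e = 280.3 K.
So the greenhouse effect raises the surface by 280.3 − 235.7 = 44.59 K.

45 K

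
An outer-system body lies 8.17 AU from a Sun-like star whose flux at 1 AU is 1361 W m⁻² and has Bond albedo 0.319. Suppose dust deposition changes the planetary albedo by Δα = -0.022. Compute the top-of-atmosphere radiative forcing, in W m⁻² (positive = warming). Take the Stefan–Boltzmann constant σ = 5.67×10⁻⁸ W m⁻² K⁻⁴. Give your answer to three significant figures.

0.112 W m⁻²

Irradiance scales as 1/d², so S = 1361 W m⁻² × (1/8.17)² = 20.39 W m⁻².
ΔF = −(S/4)Δα = −(20.39/4)×(-0.022) = 0.1121 W m⁻².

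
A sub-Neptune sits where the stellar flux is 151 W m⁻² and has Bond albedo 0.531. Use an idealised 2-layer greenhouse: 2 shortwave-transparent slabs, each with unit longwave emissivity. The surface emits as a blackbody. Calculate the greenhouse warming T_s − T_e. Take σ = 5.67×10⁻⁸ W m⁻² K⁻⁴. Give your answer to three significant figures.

OLR = S(1−α)/4 = 17.70 W m⁻²; the top layer radiates at T_e = 132.9 K.
T_s = (N+1)^(1/4)·T_e = 174.9 K.
Warming: T_s − T_e = 42.02 K.

42.0 K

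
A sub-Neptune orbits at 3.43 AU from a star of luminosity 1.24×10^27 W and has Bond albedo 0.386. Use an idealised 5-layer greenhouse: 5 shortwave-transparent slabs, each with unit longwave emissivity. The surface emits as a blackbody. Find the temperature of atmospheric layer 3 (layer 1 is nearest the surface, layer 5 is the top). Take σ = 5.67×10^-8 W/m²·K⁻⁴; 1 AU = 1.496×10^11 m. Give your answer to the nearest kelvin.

235 kelvin

d = 3.43 × 1.496×10^11 m = 5.131×10^11 m.
Spreading L over a sphere of radius d: S = 1.24×10^27/(4π·5.13×10^11²) = 374.8 W/m².
The effective emission temperature is T_e = [S(1−α)/(4σ)]^¼ = 178.5 K.
The net upward flux σT_e⁴ is constant between every pair of levels, so T_k⁴ = (N+1−k)T_e⁴.
With k = 3: T_3 = (5+1−3)^¼·178.5 K = 234.9 K.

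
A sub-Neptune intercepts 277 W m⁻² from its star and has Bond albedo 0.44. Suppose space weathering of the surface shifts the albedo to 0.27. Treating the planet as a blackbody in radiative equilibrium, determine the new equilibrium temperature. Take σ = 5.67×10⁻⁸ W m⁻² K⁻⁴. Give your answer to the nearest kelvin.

173 K

With the new albedo, S(1−α₂)/4 = 50.55 W m⁻², so T₂ = 172.8 K.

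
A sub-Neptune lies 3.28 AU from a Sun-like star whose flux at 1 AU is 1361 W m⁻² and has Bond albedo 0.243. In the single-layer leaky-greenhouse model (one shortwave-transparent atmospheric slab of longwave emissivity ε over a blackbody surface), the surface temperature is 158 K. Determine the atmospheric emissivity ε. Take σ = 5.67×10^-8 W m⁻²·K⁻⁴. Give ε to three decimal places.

Flux at the orbit: S = 1361/(3.28)² = 126.5 W m⁻².
TOA balance gives T_e = 143.3 K.
Since (2−ε)/2 = (T_e/T_s)⁴ = 0.6775, ε = 0.6449.

0.645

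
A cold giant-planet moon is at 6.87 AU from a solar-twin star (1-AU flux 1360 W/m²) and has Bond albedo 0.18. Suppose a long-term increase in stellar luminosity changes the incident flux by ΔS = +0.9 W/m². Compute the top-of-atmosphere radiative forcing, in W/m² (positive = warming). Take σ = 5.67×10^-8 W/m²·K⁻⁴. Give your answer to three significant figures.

Irradiance scales as 1/d², so S = 1360 W/m² × (1/6.87)² = 28.82 W/m².
ΔF = Δ[S(1−α)]/4 = (1−0.18)·+0.9/4 = 0.1845 W/m².

0.185 W/m²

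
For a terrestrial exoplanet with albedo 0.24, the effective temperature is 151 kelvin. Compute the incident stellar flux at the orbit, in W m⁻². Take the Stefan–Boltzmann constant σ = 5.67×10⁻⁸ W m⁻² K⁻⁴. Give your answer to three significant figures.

155 W m⁻²

From S(1−α)/4 = σT⁴: S = 4σT⁴/(1−α).
σT⁴ = 5.67×10⁻⁸·(151)⁴ = 29.48 W m⁻².
S = 4·29.48/0.76 = 155.1 W m⁻².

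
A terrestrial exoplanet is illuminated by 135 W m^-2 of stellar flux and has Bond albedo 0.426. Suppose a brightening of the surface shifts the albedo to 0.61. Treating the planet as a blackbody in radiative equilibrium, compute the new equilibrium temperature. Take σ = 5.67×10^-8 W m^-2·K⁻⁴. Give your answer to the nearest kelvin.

123 K

With the new albedo, S(1−α₂)/4 = 13.16 W m^-2, so T₂ = 123.4 K.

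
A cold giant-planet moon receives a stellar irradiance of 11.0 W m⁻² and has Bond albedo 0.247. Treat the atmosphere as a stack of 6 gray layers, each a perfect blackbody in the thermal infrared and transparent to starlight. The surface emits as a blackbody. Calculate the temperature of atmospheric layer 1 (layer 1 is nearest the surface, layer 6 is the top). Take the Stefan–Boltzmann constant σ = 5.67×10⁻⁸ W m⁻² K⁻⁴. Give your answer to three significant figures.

122 K

The effective emission temperature is T_e = [S(1−α)/(4σ)]^¼ = 77.74 K.
In the N-layer model, layer k (counted from the surface) has T_k = (N+1−k)^(1/4)·T_e.
With k = 1: T_1 = (6+1−1)^¼·77.74 K = 121.7 K.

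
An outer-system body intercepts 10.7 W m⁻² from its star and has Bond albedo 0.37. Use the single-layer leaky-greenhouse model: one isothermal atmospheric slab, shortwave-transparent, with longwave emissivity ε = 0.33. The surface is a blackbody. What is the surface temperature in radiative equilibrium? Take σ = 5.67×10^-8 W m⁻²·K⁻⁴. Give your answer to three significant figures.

77.2 K

At the top of the atmosphere, σT_e⁴ = S(1−α)/4 = 1.685 W m⁻², giving T_e = 73.84 K.
Surface balance with a leaky layer gives σT_s⁴ = σT_e⁴·2/(2−ε), so T_s = T_e·[2/(2−0.33)]^(1/4) = 77.24 K.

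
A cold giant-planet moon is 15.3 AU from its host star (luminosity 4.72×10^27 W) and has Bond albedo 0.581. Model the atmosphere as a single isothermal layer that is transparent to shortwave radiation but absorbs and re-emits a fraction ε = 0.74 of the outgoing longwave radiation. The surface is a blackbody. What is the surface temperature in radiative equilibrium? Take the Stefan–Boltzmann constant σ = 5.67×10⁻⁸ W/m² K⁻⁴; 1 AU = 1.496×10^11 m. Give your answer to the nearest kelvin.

120 K

d = 15.3 × 1.496×10^11 m = 2.289×10^12 m.
Flux at the orbit: S = L/(4πd²) = 4.72×10^27/(4π·(2.29×10^12)²) = 71.69 W/m².
Effective emission temperature (TOA balance): σT_e⁴ = S(1−α)/4 = 7.510 W/m² → T_e = 107.3 K.
The surface balance (absorbed SW + ε·downward IR = σT_s⁴) with T_a⁴ = T_s⁴/2 reduces to T_s = T_e·[2/(2−ε)]^¼ = 120.4 K.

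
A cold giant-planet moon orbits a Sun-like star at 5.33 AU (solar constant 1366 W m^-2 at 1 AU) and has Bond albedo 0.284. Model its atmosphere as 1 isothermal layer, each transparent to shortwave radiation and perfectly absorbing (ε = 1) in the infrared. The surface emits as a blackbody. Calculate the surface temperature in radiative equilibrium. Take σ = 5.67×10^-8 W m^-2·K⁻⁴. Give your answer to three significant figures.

Irradiance scales as 1/d², so S = 1366 W m^-2 × (1/5.33)² = 48.08 W m^-2.
Top-of-atmosphere balance: σT_e⁴ = S(1−α)/4 = 8.607 W m^-2 → T_e = 111.0 K.
With N = 1 opaque layers, T_s = (N+1)^(1/4)·T_e = 2^(1/4)·111.0 = 132.0 K.

132 K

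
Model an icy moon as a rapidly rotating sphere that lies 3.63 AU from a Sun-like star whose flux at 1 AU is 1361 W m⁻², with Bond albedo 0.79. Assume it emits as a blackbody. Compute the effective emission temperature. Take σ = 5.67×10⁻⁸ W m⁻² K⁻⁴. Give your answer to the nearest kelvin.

99 K

Irradiance scales as 1/d², so S = 1361 W m⁻² × (1/3.63)² = 103.3 W m⁻².
The planet absorbs (1−α)S over its disc πR² and re-emits over 4πR², so the mean absorbed flux is (1−0.79)·103.3/4 = 5.423 W m⁻².
Set σT⁴ = 5.423 → T = (5.423/σ)^(1/4) = 98.89 K.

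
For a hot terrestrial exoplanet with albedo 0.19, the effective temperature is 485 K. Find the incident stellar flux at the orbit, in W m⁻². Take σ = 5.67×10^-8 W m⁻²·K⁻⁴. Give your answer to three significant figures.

15500 W m⁻²

From S(1−α)/4 = σT⁴: S = 4σT⁴/(1−α).
The emitted flux is σT⁴ = 3137 W m⁻².
So S = 4×3137/(1−0.19) = 15490 W m⁻².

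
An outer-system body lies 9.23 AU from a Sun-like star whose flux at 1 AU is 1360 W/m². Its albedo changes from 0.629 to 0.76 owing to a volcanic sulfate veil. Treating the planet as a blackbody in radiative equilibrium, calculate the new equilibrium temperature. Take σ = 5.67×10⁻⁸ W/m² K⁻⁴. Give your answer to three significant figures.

64.1 kelvin

By the inverse-square law, S = 1360/9.23² = 15.96 W/m².
New equilibrium: T₂ = [(1−0.76)·15.96/(4σ)]^(1/4) = 64.11 K.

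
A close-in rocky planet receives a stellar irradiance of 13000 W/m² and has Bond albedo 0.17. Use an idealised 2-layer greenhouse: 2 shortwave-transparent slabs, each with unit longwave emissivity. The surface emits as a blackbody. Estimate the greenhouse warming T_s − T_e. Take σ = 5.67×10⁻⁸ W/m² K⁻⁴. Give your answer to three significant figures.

The effective emission temperature is T_e = [S(1−α)/(4σ)]^¼ = 467.0 K.
T_s = (N+1)^(1/4)·T_e = 614.6 K.
So the greenhouse effect raises the surface by 614.6 − 467.0 = 147.6 K.

148 kelvin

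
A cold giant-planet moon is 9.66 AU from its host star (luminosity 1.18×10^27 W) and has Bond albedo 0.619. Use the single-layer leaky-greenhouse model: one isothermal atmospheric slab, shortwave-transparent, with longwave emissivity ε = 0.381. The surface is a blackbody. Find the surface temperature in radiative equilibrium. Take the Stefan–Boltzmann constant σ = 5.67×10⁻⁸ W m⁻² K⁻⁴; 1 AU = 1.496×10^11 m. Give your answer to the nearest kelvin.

d = 9.66 × 1.496×10^11 m = 1.445×10^12 m.
Spreading L over a sphere of radius d: S = 1.18×10^27/(4π·1.45×10^12²) = 44.96 W m⁻².
At the top of the atmosphere, σT_e⁴ = S(1−α)/4 = 4.283 W m⁻², giving T_e = 93.23 K.
For a single slab of emissivity ε, T_s⁴ = 2T_e⁴/(2−ε); thus T_s = 93.23·(1.235)^(1/4) = 98.28 K.

98 kelvin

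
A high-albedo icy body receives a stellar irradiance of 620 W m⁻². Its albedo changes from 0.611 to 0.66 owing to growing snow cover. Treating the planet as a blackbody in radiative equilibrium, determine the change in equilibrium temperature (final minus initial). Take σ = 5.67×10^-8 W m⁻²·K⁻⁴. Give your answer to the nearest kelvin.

-6 K

Before: T₁ = [620.0·0.389/(4σ)]^(1/4) = 180.6 K.
Final:   T₂ = [S(1−0.66)/(4σ)]^(1/4) = 174.6 K.
Change: 174.6 − 180.6 = -5.977 K.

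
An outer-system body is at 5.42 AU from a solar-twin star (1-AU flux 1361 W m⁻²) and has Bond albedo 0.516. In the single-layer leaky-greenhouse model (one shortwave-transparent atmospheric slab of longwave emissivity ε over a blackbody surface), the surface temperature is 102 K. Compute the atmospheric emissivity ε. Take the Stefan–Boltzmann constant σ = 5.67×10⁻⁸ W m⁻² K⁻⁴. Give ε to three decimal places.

By the inverse-square law, S = 1361/5.42² = 46.33 W m⁻².
Effective temperature: T_e = [S(1−α)/(4σ)]^(1/4) = 99.72 K.
T_s⁴ = T_e⁴·2/(2−ε) → ε = 2 − 2(T_e/T_s)⁴ = 2 − 2·(99.72/102)⁴ = 0.1732.

0.173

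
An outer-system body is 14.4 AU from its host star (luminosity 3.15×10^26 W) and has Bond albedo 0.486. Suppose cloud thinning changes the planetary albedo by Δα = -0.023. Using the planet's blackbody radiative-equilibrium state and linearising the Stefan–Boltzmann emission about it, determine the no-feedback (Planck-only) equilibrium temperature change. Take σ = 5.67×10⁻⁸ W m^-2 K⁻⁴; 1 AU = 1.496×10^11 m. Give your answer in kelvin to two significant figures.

d = 14.4 × 1.496×10^11 m = 2.154×10^12 m.
Spreading L over a sphere of radius d: S = 3.15×10^26/(4π·2.15×10^12²) = 5.401 W m^-2.
The baseline emission temperature is T_e = 59.15 K.
TOA radiative forcing: ΔF = −S·Δα/4 = −5.401·(-0.023)/4 = 0.03106 W m^-2.
Linearising σT⁴ gives d(σT⁴)/dT = 4σT_e³ = 0.04694 W m^-2 per K.
ΔT₀ = ΔF/λ_P = 0.03106/0.04694 = 0.662 K.

0.66 K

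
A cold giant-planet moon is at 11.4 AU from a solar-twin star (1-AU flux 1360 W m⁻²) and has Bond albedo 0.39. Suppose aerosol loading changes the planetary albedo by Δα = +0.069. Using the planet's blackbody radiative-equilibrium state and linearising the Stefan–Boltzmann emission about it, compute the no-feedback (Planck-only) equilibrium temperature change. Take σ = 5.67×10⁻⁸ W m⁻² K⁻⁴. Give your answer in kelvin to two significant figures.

-2.1 K

By the inverse-square law, S = 1360/11.4² = 10.46 W m⁻².
Reference equilibrium: T_e = [S(1−α)/(4σ)]^(1/4) = 72.84 K.
ΔF = −(S/4)Δα = −(10.46/4)×(+0.069) = -0.1805 W m⁻².
Planck response: λ_P = 4σT_e³ = 4·5.67×10⁻⁸·(72.84)³ = 0.08764 W m⁻²/K.
Hence the no-feedback warming is ΔF/(4σT_e³) = -2.06 K.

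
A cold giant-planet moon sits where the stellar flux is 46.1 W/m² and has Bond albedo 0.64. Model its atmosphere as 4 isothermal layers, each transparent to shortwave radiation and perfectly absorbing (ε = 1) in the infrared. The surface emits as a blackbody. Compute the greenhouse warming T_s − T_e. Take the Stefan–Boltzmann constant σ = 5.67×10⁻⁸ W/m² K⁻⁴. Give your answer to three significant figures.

45.8 kelvin

OLR = S(1−α)/4 = 4.149 W/m²; the top layer radiates at T_e = 92.49 K.
Surface: T_s = (5)^¼·T_e = 138.3 K.
So the greenhouse effect raises the surface by 138.3 − 92.49 = 45.81 K.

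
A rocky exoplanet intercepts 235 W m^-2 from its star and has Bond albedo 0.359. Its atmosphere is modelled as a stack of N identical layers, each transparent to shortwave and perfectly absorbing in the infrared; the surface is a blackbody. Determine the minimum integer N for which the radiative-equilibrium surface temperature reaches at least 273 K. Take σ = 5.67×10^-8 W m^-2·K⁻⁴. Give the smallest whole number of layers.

The effective emission temperature is T_e = [S(1−α)/(4σ)]^¼ = 160.5 K.
T_s = (N+1)^(1/4)·T_e ≥ 273 K requires N+1 ≥ (T_s/T_e)⁴ = (273/160.5)⁴ = 8.363.
The minimum whole number is N = 8.

8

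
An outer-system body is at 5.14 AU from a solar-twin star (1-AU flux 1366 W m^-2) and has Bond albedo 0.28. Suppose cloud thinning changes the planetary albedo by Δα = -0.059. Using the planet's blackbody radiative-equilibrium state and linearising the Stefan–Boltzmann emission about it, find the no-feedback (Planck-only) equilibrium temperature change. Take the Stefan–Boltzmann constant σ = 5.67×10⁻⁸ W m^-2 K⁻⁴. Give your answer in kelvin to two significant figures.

2.3 kelvin

Irradiance scales as 1/d², so S = 1366 W m^-2 × (1/5.14)² = 51.70 W m^-2.
Unperturbed T_e = [51.70·(1−0.28)/(4σ)]^¼ = 113.2 K.
ΔF = −(S/4)Δα = −(51.70/4)×(-0.059) = 0.7626 W m^-2.
The Planck feedback parameter is 4σT_e³ = 0.3289 W m^-2/K.
ΔT₀ = ΔF/λ_P = 0.7626/0.3289 = 2.32 K.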